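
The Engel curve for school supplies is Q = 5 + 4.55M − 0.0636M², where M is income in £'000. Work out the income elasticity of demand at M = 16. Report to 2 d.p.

0.65

At M = 16: Q = 61.5184.
dQ/dM = 4.55 − 0.1272M = 2.51480.
η = (dQ/dM)·(M/Q) = 2.51480 × (16/61.5184) = 0.65.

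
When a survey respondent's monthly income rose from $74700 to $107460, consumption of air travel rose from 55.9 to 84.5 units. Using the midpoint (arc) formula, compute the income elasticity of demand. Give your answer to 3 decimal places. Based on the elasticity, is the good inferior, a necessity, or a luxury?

1.133 (luxury)

ΔQ = 84.5 − 55.9 = 28.6; midpoint Q̄ = (55.9 + 84.5)/2 = 70.2.
ΔI = 107460 − 74700 = 32760; midpoint Ī = (74700 + 107460)/2 = 91080.
η = (ΔQ/Q̄) ÷ (ΔI/Ī) = (28.6/70.2) ÷ (32760/91080) = 1.133.
η > 1 ⇒ luxury.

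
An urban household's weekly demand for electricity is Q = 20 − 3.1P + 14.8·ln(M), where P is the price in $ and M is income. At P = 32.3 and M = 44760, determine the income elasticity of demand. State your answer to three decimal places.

0.189

At P = 32.3, M = 44760: Q = 78.364.
Holding P constant, ∂Q/∂M = 14.8/M = 0.000330652.
η_M = (∂Q/∂M)·(M/Q) = 0.000330652 × (44760/78.364) = 0.189.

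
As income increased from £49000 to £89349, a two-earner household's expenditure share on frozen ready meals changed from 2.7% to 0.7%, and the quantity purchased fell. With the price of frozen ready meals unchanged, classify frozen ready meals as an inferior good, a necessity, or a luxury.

Quantity demanded falls as income rises, so η < 0.

inferior good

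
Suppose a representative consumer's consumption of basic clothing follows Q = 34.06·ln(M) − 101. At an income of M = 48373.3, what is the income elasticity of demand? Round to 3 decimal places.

At M = 48373.3: Q = 266.395.
dQ/dM = 34.06/M = 0.000704107 at this income.
η = (dQ/dM)·(M/Q) = 0.000704107 × (48373.3/266.395) = 0.128.

0.128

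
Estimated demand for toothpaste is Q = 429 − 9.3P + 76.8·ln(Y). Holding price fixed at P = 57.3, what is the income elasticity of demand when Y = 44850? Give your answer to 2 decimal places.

At P = 57.3, Y = 44850: Q = 718.721.
Holding P constant, ∂Q/∂Y = 76.8/Y = 0.00171237.
η_Y = (∂Q/∂Y)·(Y/Q) = 0.00171237 × (44850/718.721) = 0.11.

0.11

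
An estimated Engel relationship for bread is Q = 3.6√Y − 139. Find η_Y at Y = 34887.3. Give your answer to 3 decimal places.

At Y = 34887.3: Q = 533.413.
dQ/dY = 3.6/(2√Y) = 0.00963693 at this income.
η = (dQ/dY)·(Y/Q) = 0.00963693 × (34887.3/533.413) = 0.630.

0.630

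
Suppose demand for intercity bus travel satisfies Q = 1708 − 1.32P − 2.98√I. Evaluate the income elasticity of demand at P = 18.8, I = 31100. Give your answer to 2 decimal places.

-0.23

At P = 18.8, I = 31100: Q = 1157.655.
Holding P constant, ∂Q/∂I = -2.98/(2√I) = -0.00844901.
η_I = (∂Q/∂I)·(I/Q) = -0.00844901 × (31100/1157.655) = -0.23.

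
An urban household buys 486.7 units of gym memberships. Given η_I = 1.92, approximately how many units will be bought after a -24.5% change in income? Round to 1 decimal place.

%ΔQ ≈ η × %ΔI = 1.92 × (-24.5%) = -47.04%.
New Q ≈ 486.7 × (1 − 0.4704) = 257.8.

257.8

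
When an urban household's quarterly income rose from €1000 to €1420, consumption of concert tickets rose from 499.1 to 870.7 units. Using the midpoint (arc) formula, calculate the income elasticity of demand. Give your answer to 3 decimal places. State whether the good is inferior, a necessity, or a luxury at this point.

ΔQ = 870.7 − 499.1 = 371.6; midpoint Q̄ = (499.1 + 870.7)/2 = 684.9.
ΔI = 1420 − 1000 = 420; midpoint Ī = (1000 + 1420)/2 = 1210.
η = (ΔQ/Q̄) ÷ (ΔI/Ī) = (371.6/684.9) ÷ (420/1210) = 1.563.
η > 1 ⇒ luxury.

1.563 (luxury)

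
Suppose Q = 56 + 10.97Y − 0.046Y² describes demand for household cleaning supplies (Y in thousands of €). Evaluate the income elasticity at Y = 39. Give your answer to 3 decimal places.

0.696

At Y = 39: Q = 413.8640.
dQ/dY = 10.97 − 0.092Y = 7.38200.
η = (dQ/dY)·(Y/Q) = 7.38200 × (39/413.8640) = 0.696.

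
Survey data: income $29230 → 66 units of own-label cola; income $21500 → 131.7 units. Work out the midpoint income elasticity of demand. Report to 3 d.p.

-2.181

ΔQ = 131.7 − 66 = 65.7; midpoint Q̄ = (66 + 131.7)/2 = 98.85.
ΔI = 21500 − 29230 = -7730; midpoint Ī = (29230 + 21500)/2 = 25365.
η = (ΔQ/Q̄) ÷ (ΔI/Ī) = (65.7/98.85) ÷ (-7730/25365) = -2.181.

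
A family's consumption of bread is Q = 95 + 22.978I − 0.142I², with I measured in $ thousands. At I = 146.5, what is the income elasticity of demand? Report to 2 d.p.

At I = 146.5: Q = 413.6375.
dQ/dI = 22.978 − 0.284I = -18.62800.
η = (dQ/dI)·(I/Q) = -18.62800 × (146.5/413.6375) = -6.60.

-6.60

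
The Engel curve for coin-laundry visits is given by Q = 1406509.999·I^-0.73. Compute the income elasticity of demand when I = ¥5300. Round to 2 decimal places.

-0.73

For Q = A·I^β the income elasticity is constant and equal to β.
Here β = -0.73, so η = -0.73.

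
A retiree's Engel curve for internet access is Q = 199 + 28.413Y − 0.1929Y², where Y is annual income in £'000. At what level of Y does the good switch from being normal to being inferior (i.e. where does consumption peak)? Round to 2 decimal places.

dQ/dY = 28.413 − 0.3858Y.
The good is inferior where dQ/dY < 0. Setting dQ/dY = 0 gives Y = 28.413 / 0.3858 = 73.65.

73.65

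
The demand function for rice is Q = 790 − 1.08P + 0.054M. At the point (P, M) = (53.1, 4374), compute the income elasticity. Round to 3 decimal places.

0.244

At P = 53.1, M = 4374: Q = 968.848.
Holding P constant, ∂Q/∂M = 0.054.
η_M = (∂Q/∂M)·(M/Q) = 0.054 × (4374/968.848) = 0.244.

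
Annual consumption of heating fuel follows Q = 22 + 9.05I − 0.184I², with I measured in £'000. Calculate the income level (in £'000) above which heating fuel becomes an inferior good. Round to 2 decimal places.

dQ/dI = 9.05 − 0.368I.
The good is inferior where dQ/dI < 0. Setting dQ/dI = 0 gives I = 9.05 / 0.368 = 24.59.

24.59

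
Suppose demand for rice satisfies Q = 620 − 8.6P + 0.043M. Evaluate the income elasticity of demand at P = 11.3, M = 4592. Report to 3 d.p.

At P = 11.3, M = 4592: Q = 720.276.
Holding P constant, ∂Q/∂M = 0.043.
η_M = (∂Q/∂M)·(M/Q) = 0.043 × (4592/720.276) = 0.274.

0.274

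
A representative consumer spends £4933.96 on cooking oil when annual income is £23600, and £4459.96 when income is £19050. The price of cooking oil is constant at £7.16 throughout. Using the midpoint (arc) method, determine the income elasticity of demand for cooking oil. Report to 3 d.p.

0.473

With a constant price, Q₁ = 4933.96/7.16 = 689.101 and Q₂ = 4459.96/7.16 = 622.899 (equivalently, work directly with expenditure since P cancels).
Midpoint %ΔQ = (4459.96 − 4933.96)/4696.96 = -0.10092; midpoint %ΔI = (19050 − 23600)/21325 = -0.21336.
η = -0.10092 / -0.21336 = 0.473.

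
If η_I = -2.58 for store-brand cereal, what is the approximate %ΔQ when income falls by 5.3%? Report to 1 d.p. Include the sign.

13.7%

%ΔQ ≈ η × %ΔI = -2.58 × (-5.3%) = 13.7%.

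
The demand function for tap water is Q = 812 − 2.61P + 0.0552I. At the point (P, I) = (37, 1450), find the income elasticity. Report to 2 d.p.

At P = 37, I = 1450: Q = 795.470.
Holding P constant, ∂Q/∂I = 0.0552.
η_I = (∂Q/∂I)·(I/Q) = 0.0552 × (1450/795.470) = 0.10.

0.10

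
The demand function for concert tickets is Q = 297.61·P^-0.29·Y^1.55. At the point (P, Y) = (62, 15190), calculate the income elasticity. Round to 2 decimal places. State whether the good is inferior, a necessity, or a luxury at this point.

1.55 (luxury)

For a multiplicative demand Q = A·P^α·Y^β, the income elasticity is β everywhere.
Here β = 1.55, so η = 1.55.
Since η > 1, this is a luxury.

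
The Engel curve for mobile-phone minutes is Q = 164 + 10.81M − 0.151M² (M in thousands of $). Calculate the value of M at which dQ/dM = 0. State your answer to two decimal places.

dQ/dM = 10.81 − 0.302M.
The good is inferior where dQ/dM < 0. Setting dQ/dM = 0 gives M = 10.81 / 0.302 = 35.79.

35.79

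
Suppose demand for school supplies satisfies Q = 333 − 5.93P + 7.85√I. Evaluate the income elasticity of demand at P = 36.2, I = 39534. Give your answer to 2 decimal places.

0.46

At P = 36.2, I = 39534: Q = 1679.162.
Holding P constant, ∂Q/∂I = 7.85/(2√I) = 0.0197403.
η_I = (∂Q/∂I)·(I/Q) = 0.0197403 × (39534/1679.162) = 0.46.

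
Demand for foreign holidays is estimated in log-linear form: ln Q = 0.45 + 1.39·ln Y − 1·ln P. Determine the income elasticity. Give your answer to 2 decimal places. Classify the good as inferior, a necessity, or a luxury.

1.39 (luxury)

In a log-linear demand, the coefficient on ln Y is the income elasticity.
So η = 1.39.
η > 1 ⇒ luxury.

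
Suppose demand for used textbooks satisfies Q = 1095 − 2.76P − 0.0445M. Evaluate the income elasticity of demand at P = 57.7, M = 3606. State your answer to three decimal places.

At P = 57.7, M = 3606: Q = 775.281.
Holding P constant, ∂Q/∂M = −0.0445.
η_M = (∂Q/∂M)·(M/Q) = -0.0445 × (3606/775.281) = -0.207.

-0.207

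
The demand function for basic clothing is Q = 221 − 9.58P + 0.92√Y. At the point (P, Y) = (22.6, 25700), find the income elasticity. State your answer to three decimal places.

0.485

At P = 22.6, Y = 25700: Q = 151.979.
Holding P constant, ∂Q/∂Y = 0.92/(2√Y) = 0.0028694.
η_Y = (∂Q/∂Y)·(Y/Q) = 0.0028694 × (25700/151.979) = 0.485.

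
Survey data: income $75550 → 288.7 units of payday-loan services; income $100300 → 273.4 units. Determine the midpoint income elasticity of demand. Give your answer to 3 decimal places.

ΔQ = 273.4 − 288.7 = -15.3; midpoint Q̄ = (288.7 + 273.4)/2 = 281.05.
ΔI = 100300 − 75550 = 24750; midpoint Ī = (75550 + 100300)/2 = 87925.
η = (ΔQ/Q̄) ÷ (ΔI/Ī) = (-15.3/281.05) ÷ (24750/87925) = -0.193.

-0.193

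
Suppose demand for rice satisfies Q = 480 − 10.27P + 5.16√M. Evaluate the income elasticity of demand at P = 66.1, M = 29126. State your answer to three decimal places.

At P = 66.1, M = 29126: Q = 681.776.
Holding P constant, ∂Q/∂M = 5.16/(2√M) = 0.0151175.
η_M = (∂Q/∂M)·(M/Q) = 0.0151175 × (29126/681.776) = 0.646.

0.646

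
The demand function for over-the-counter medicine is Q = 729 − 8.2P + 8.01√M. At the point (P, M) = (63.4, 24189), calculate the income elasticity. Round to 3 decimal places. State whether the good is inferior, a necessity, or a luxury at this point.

0.428 (necessity)

At P = 63.4, M = 24189: Q = 1454.900.
Holding P constant, ∂Q/∂M = 8.01/(2√M) = 0.025751.
η_M = (∂Q/∂M)·(M/Q) = 0.025751 × (24189/1454.900) = 0.428.
Since 0 < η < 1, this is a necessity.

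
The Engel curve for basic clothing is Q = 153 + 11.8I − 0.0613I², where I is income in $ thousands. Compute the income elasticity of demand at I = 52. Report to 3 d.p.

At I = 52: Q = 600.8448.
dQ/dI = 11.8 − 0.1226I = 5.42480.
η = (dQ/dI)·(I/Q) = 5.42480 × (52/600.8448) = 0.469.

0.469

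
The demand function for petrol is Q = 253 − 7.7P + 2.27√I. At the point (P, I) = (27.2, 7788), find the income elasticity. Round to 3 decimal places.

0.411

At P = 27.2, I = 7788: Q = 243.887.
Holding P constant, ∂Q/∂I = 2.27/(2√I) = 0.0128612.
η_I = (∂Q/∂I)·(I/Q) = 0.0128612 × (7788/243.887) = 0.411.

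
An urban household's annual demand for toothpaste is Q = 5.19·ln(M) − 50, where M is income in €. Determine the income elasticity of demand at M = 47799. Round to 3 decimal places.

0.877

At M = 47799: Q = 5.921.
dQ/dM = 5.19/M = 0.00010858 at this income.
η = (dQ/dM)·(M/Q) = 0.00010858 × (47799/5.921) = 0.877.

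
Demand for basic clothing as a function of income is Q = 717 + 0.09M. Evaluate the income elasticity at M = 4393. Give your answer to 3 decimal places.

0.355

At M = 4393: Q = 1112.370.
dQ/dM = 0.09.
η = (dQ/dM)·(M/Q) = 0.09 × (4393/1112.370) = 0.355.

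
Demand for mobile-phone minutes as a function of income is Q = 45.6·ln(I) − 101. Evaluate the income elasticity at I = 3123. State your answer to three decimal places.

0.171

At I = 3123: Q = 265.923.
dQ/dI = 45.6/I = 0.0146013 at this income.
η = (dQ/dI)·(I/Q) = 0.0146013 × (3123/265.923) = 0.171.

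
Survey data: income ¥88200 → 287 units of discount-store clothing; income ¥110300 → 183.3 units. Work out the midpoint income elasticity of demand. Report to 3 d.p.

ΔQ = 183.3 − 287 = -103.7; midpoint Q̄ = (287 + 183.3)/2 = 235.15.
ΔI = 110300 − 88200 = 22100; midpoint Ī = (88200 + 110300)/2 = 99250.
η = (ΔQ/Q̄) ÷ (ΔI/Ī) = (-103.7/235.15) ÷ (22100/99250) = -1.980.

-1.980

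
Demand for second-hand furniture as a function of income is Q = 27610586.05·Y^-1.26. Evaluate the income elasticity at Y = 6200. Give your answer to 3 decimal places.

-1.260

For Q = A·Y^β the income elasticity is constant and equal to β.
Here β = -1.26, so η = -1.260.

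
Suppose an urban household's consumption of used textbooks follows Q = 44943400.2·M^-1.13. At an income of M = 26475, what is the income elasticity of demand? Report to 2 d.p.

For Q = A·M^β the income elasticity is constant and equal to β.
Here β = -1.13, so η = -1.13.

-1.13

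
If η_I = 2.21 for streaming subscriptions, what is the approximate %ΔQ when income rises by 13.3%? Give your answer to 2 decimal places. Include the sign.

29.39%

%ΔQ ≈ η × %ΔI = 2.21 × 13.3% = 29.39%.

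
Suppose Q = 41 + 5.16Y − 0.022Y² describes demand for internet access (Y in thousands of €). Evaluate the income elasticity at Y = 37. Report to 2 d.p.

0.65

At Y = 37: Q = 201.8020.
dQ/dY = 5.16 − 0.044Y = 3.53200.
η = (dQ/dY)·(Y/Q) = 3.53200 × (37/201.8020) = 0.65.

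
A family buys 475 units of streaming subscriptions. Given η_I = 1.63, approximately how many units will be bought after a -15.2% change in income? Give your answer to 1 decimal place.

%ΔQ ≈ η × %ΔI = 1.63 × (-15.2%) = -24.776%.
New Q ≈ 475 × (1 − 0.24776) = 357.3.

357.3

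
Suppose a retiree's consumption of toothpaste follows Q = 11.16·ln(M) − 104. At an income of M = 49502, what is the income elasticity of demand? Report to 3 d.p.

At M = 49502: Q = 16.637.
dQ/dM = 11.16/M = 0.000225445 at this income.
η = (dQ/dM)·(M/Q) = 0.000225445 × (49502/16.637) = 0.671.

0.671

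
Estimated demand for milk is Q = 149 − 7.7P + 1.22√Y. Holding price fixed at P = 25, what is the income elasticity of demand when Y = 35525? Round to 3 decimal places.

At P = 25, Y = 35525: Q = 186.447.
Holding P constant, ∂Q/∂Y = 1.22/(2√Y) = 0.0032364.
η_Y = (∂Q/∂Y)·(Y/Q) = 0.0032364 × (35525/186.447) = 0.617.

0.617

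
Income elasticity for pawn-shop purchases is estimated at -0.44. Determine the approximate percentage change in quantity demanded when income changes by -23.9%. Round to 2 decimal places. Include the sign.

10.52%

%ΔQ ≈ η × %ΔI = -0.44 × (-23.9%) = 10.52%.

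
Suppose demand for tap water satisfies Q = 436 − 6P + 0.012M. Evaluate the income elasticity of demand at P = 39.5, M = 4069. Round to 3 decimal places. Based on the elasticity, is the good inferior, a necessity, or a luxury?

0.197 (necessity)

At P = 39.5, M = 4069: Q = 247.828.
Holding P constant, ∂Q/∂M = 0.012.
η_M = (∂Q/∂M)·(M/Q) = 0.012 × (4069/247.828) = 0.197.
Since 0 < η < 1, this is a necessity.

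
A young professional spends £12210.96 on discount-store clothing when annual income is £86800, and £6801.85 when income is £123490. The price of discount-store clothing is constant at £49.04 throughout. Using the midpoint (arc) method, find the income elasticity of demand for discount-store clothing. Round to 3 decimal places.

With a constant price, Q₁ = 12210.96/49.04 = 249.000 and Q₂ = 6801.85/49.04 = 138.700 (equivalently, work directly with expenditure since P cancels).
Midpoint %ΔQ = (6801.85 − 12210.96)/9506.40 = -0.56900; midpoint %ΔI = (123490 − 86800)/105145 = 0.34895.
η = -0.56900 / 0.34895 = -1.631.

-1.631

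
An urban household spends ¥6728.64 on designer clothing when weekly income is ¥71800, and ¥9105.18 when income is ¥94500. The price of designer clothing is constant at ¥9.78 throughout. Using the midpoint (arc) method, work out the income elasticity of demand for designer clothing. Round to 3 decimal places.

With a constant price, Q₁ = 6728.64/9.78 = 688.000 and Q₂ = 9105.18/9.78 = 931.000 (equivalently, work directly with expenditure since P cancels).
Midpoint %ΔQ = (9105.18 − 6728.64)/7916.91 = 0.30019; midpoint %ΔI = (94500 − 71800)/83150 = 0.27300.
η = 0.30019 / 0.27300 = 1.100.

1.100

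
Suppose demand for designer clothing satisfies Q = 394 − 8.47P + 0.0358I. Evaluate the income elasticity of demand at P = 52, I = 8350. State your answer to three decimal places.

At P = 52, I = 8350: Q = 252.490.
Holding P constant, ∂Q/∂I = 0.0358.
η_I = (∂Q/∂I)·(I/Q) = 0.0358 × (8350/252.490) = 1.184.

1.184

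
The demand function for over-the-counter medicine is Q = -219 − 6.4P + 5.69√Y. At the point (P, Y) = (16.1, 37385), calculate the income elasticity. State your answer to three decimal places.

0.707

At P = 16.1, Y = 37385: Q = 778.133.
Holding P constant, ∂Q/∂Y = 5.69/(2√Y) = 0.0147141.
η_Y = (∂Q/∂Y)·(Y/Q) = 0.0147141 × (37385/778.133) = 0.707.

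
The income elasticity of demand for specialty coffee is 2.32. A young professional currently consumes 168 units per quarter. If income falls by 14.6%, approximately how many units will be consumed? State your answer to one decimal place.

%ΔQ ≈ η × %ΔI = 2.32 × (-14.6%) = -33.872%.
New Q ≈ 168 × (1 − 0.33872) = 111.1.

111.1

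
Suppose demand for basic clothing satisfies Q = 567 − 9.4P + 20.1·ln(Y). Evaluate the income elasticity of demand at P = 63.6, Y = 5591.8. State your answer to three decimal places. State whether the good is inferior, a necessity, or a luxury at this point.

At P = 63.6, Y = 5591.8: Q = 142.604.
Holding P constant, ∂Q/∂Y = 20.1/Y = 0.00359455.
η_Y = (∂Q/∂Y)·(Y/Q) = 0.00359455 × (5591.8/142.604) = 0.141.
Since 0 < η < 1, this is a necessity.

0.141 (necessity)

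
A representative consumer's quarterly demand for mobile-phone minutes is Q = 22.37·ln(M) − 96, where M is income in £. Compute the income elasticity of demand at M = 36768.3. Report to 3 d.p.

0.161

At M = 36768.3: Q = 139.162.
dQ/dM = 22.37/M = 0.000608405 at this income.
η = (dQ/dM)·(M/Q) = 0.000608405 × (36768.3/139.162) = 0.161.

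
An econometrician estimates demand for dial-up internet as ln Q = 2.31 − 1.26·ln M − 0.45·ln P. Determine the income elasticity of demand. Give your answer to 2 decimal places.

-1.26

In a log-linear demand, the coefficient on ln M is the income elasticity.
So η = -1.26.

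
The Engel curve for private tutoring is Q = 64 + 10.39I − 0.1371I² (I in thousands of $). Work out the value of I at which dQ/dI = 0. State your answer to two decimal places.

dQ/dI = 10.39 − 0.2742I.
The good is inferior where dQ/dI < 0. Setting dQ/dI = 0 gives I = 10.39 / 0.2742 = 37.89.

37.89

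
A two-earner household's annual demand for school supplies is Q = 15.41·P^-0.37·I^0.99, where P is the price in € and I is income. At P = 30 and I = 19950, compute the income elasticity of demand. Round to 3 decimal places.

0.990

For a multiplicative demand Q = A·P^α·I^β, the income elasticity is β everywhere.
Here β = 0.99, so η = 0.990.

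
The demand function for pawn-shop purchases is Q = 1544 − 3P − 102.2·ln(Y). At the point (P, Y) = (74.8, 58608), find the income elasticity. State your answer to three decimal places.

-0.517

At P = 74.8, Y = 58608: Q = 197.584.
Holding P constant, ∂Q/∂Y = -102.2/Y = -0.00174379.
η_Y = (∂Q/∂Y)·(Y/Q) = -0.00174379 × (58608/197.584) = -0.517.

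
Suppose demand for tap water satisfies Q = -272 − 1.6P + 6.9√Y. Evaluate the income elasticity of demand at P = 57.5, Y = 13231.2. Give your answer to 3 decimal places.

At P = 57.5, Y = 13231.2: Q = 429.686.
Holding P constant, ∂Q/∂Y = 6.9/(2√Y) = 0.029993.
η_Y = (∂Q/∂Y)·(Y/Q) = 0.029993 × (13231.2/429.686) = 0.924.

0.924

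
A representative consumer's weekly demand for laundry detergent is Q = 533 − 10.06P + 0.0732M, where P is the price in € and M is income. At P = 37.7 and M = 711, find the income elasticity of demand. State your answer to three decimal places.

0.253

At P = 37.7, M = 711: Q = 205.783.
Holding P constant, ∂Q/∂M = 0.0732.
η_M = (∂Q/∂M)·(M/Q) = 0.0732 × (711/205.783) = 0.253.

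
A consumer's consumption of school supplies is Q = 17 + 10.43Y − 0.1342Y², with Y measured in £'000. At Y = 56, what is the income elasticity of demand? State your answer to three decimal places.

At Y = 56: Q = 180.2288.
dQ/dY = 10.43 − 0.2684Y = -4.60040.
η = (dQ/dY)·(Y/Q) = -4.60040 × (56/180.2288) = -1.429.

-1.429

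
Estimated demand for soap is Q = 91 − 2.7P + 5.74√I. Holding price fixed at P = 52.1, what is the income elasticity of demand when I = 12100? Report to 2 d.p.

At P = 52.1, I = 12100: Q = 581.730.
Holding P constant, ∂Q/∂I = 5.74/(2√I) = 0.0260909.
η_I = (∂Q/∂I)·(I/Q) = 0.0260909 × (12100/581.730) = 0.54.

0.54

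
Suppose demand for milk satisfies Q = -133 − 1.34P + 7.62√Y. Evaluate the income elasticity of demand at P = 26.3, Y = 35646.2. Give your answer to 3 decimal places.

At P = 26.3, Y = 35646.2: Q = 1270.429.
Holding P constant, ∂Q/∂Y = 7.62/(2√Y) = 0.0201799.
η_Y = (∂Q/∂Y)·(Y/Q) = 0.0201799 × (35646.2/1270.429) = 0.566.

0.566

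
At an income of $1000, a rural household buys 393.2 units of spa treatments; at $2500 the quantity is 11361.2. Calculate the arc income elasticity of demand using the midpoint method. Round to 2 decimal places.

ΔQ = 11361.2 − 393.2 = 10968; midpoint Q̄ = (393.2 + 11361.2)/2 = 5877.2.
ΔI = 2500 − 1000 = 1500; midpoint Ī = (1000 + 2500)/2 = 1750.
η = (ΔQ/Q̄) ÷ (ΔI/Ī) = (10968/5877.2) ÷ (1500/1750) = 2.18.

2.18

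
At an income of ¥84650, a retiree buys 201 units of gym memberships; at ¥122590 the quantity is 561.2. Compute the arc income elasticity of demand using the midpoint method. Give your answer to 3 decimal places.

ΔQ = 561.2 − 201 = 360.2; midpoint Q̄ = (201 + 561.2)/2 = 381.1.
ΔI = 122590 − 84650 = 37940; midpoint Ī = (84650 + 122590)/2 = 103620.
η = (ΔQ/Q̄) ÷ (ΔI/Ī) = (360.2/381.1) ÷ (37940/103620) = 2.581.

2.581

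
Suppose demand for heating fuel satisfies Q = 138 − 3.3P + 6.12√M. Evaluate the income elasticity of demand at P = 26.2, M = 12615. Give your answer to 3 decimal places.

0.465

At P = 26.2, M = 12615: Q = 738.917.
Holding P constant, ∂Q/∂M = 6.12/(2√M) = 0.0272444.
η_M = (∂Q/∂M)·(M/Q) = 0.0272444 × (12615/738.917) = 0.465.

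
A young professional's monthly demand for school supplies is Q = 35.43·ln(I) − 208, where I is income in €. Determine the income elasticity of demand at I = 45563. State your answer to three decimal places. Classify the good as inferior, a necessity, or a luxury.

At I = 45563: Q = 172.052.
dQ/dI = 35.43/I = 0.000777605 at this income.
η = (dQ/dI)·(I/Q) = 0.000777605 × (45563/172.052) = 0.206.
Since 0 < η < 1, the good is a necessity.

0.206 (necessity)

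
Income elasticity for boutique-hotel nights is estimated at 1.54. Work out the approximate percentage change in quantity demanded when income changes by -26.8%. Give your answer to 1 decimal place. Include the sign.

%ΔQ ≈ η × %ΔI = 1.54 × (-26.8%) = -41.3%.

-41.3%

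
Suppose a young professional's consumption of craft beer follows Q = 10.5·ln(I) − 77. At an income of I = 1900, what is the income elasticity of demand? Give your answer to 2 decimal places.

At I = 1900: Q = 2.271.
dQ/dI = 10.5/I = 0.00552632 at this income.
η = (dQ/dI)·(I/Q) = 0.00552632 × (1900/2.271) = 4.62.

4.62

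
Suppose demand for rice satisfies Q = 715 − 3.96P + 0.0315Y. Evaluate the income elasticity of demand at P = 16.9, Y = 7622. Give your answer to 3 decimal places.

At P = 16.9, Y = 7622: Q = 888.169.
Holding P constant, ∂Q/∂Y = 0.0315.
η_Y = (∂Q/∂Y)·(Y/Q) = 0.0315 × (7622/888.169) = 0.270.

0.270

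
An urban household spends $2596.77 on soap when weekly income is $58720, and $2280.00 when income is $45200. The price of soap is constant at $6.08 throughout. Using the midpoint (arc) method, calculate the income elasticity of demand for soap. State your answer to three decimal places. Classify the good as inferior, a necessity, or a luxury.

With a constant price, Q₁ = 2596.77/6.08 = 427.100 and Q₂ = 2280.00/6.08 = 375.000 (equivalently, work directly with expenditure since P cancels).
Midpoint %ΔQ = (2280.00 − 2596.77)/2438.39 = -0.12991; midpoint %ΔI = (45200 − 58720)/51960 = -0.26020.
η = -0.12991 / -0.26020 = 0.499.
0 < η < 1 ⇒ necessity.

0.499 (necessity)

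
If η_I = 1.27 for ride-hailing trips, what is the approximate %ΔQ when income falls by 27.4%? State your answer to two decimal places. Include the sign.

-34.80%

%ΔQ ≈ η × %ΔI = 1.27 × (-27.4%) = -34.80%.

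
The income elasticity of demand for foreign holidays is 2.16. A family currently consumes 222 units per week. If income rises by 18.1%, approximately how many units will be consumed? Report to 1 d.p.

308.8

%ΔQ ≈ η × %ΔI = 2.16 × 18.1% = 39.096%.
New Q ≈ 222 × (1 + 0.39096) = 308.8.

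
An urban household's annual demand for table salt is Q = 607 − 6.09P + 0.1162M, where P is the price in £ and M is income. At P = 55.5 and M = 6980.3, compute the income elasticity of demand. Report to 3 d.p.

At P = 55.5, M = 6980.3: Q = 1080.116.
Holding P constant, ∂Q/∂M = 0.1162.
η_M = (∂Q/∂M)·(M/Q) = 0.1162 × (6980.3/1080.116) = 0.751.

0.751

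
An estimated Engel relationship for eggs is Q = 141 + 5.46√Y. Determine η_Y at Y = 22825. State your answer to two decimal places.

0.43

At Y = 22825: Q = 965.894.
dQ/dY = 5.46/(2√Y) = 0.01807 at this income.
η = (dQ/dY)·(Y/Q) = 0.01807 × (22825/965.894) = 0.43.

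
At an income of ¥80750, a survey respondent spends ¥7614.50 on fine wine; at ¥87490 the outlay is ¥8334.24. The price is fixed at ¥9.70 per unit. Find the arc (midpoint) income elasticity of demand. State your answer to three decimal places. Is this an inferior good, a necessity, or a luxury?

With a constant price, Q₁ = 7614.50/9.70 = 785.000 and Q₂ = 8334.24/9.70 = 859.200 (equivalently, work directly with expenditure since P cancels).
Midpoint %ΔQ = (8334.24 − 7614.50)/7974.37 = 0.09026; midpoint %ΔI = (87490 − 80750)/84120 = 0.08012.
η = 0.09026 / 0.08012 = 1.126.
η > 1 ⇒ luxury.

1.126 (luxury)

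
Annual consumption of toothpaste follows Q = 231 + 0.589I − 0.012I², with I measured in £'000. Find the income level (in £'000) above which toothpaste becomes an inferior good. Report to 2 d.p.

dQ/dI = 0.589 − 0.024I.
The good is inferior where dQ/dI < 0. Setting dQ/dI = 0 gives I = 0.589 / 0.024 = 24.54.

24.54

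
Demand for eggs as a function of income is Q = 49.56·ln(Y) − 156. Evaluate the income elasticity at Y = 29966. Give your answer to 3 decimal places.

At Y = 29966: Q = 354.855.
dQ/dY = 49.56/Y = 0.00165387 at this income.
η = (dQ/dY)·(Y/Q) = 0.00165387 × (29966/354.855) = 0.140.

0.140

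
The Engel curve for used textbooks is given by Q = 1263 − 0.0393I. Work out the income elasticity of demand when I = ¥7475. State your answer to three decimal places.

-0.303

At I = 7475: Q = 969.233.
dQ/dI = −0.0393.
η = (dQ/dI)·(I/Q) = -0.0393 × (7475/969.233) = -0.303.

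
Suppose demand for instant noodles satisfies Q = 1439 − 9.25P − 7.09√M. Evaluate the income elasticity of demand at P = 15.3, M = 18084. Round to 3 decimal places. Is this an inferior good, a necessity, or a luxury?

At P = 15.3, M = 18084: Q = 344.035.
Holding P constant, ∂Q/∂M = -7.09/(2√M) = -0.0263614.
η_M = (∂Q/∂M)·(M/Q) = -0.0263614 × (18084/344.035) = -1.386.
Since η < 0, this is an inferior good.

-1.386 (inferior good)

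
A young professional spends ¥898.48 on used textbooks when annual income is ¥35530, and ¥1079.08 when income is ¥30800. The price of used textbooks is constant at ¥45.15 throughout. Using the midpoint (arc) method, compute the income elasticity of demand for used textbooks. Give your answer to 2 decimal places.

With a constant price, Q₁ = 898.48/45.15 = 19.900 and Q₂ = 1079.08/45.15 = 23.900 (equivalently, work directly with expenditure since P cancels).
Midpoint %ΔQ = (1079.08 − 898.48)/988.78 = 0.18265; midpoint %ΔI = (30800 − 35530)/33165 = -0.14262.
η = 0.18265 / -0.14262 = -1.28.

-1.28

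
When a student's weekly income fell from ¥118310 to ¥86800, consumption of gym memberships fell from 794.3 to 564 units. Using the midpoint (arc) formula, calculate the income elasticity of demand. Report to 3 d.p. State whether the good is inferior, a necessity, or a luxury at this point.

ΔQ = 564 − 794.3 = -230.3; midpoint Q̄ = (794.3 + 564)/2 = 679.15.
ΔI = 86800 − 118310 = -31510; midpoint Ī = (118310 + 86800)/2 = 102555.
η = (ΔQ/Q̄) ÷ (ΔI/Ī) = (-230.3/679.15) ÷ (-31510/102555) = 1.104.
η > 1 ⇒ luxury.

1.104 (luxury)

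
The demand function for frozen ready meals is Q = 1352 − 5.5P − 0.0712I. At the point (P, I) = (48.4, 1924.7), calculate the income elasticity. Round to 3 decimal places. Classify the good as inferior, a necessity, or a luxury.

At P = 48.4, I = 1924.7: Q = 948.761.
Holding P constant, ∂Q/∂I = −0.0712.
η_I = (∂Q/∂I)·(I/Q) = -0.0712 × (1924.7/948.761) = -0.144.
Since η < 0, this is an inferior good.

-0.144 (inferior good)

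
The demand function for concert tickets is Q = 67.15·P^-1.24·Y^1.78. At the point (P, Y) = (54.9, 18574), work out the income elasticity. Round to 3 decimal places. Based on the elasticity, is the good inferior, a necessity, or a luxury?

1.780 (luxury)

For a multiplicative demand Q = A·P^α·Y^β, the income elasticity is β everywhere.
Here β = 1.78, so η = 1.780.
Since η > 1, this is a luxury.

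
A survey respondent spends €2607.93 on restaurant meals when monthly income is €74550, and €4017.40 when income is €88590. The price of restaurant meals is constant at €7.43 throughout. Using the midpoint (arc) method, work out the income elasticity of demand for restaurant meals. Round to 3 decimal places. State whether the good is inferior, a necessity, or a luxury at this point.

2.472 (luxury)

With a constant price, Q₁ = 2607.93/7.43 = 351.000 and Q₂ = 4017.40/7.43 = 540.700 (equivalently, work directly with expenditure since P cancels).
Midpoint %ΔQ = (4017.40 − 2607.93)/3312.67 = 0.42548; midpoint %ΔI = (88590 − 74550)/81570 = 0.17212.
η = 0.42548 / 0.17212 = 2.472.
η > 1 ⇒ luxury.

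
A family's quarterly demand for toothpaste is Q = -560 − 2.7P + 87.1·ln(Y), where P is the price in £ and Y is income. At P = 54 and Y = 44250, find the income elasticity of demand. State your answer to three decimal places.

At P = 54, Y = 44250: Q = 225.962.
Holding P constant, ∂Q/∂Y = 87.1/Y = 0.00196836.
η_Y = (∂Q/∂Y)·(Y/Q) = 0.00196836 × (44250/225.962) = 0.385.

0.385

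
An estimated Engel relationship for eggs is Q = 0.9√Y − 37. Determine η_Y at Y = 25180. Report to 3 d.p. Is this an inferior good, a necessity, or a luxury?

At Y = 25180: Q = 105.814.
dQ/dY = 0.9/(2√Y) = 0.00283586 at this income.
η = (dQ/dY)·(Y/Q) = 0.00283586 × (25180/105.814) = 0.675.
Since 0 < η < 1, the good is a necessity.

0.675 (necessity)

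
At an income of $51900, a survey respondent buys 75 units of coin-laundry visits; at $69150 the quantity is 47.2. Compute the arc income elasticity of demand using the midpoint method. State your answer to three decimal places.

ΔQ = 47.2 − 75 = -27.8; midpoint Q̄ = (75 + 47.2)/2 = 61.1.
ΔI = 69150 − 51900 = 17250; midpoint Ī = (51900 + 69150)/2 = 60525.
η = (ΔQ/Q̄) ÷ (ΔI/Ī) = (-27.8/61.1) ÷ (17250/60525) = -1.596.

-1.596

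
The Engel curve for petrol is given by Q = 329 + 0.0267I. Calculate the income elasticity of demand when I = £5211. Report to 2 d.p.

At I = 5211: Q = 468.134.
dQ/dI = 0.0267.
η = (dQ/dI)·(I/Q) = 0.0267 × (5211/468.134) = 0.30.

0.30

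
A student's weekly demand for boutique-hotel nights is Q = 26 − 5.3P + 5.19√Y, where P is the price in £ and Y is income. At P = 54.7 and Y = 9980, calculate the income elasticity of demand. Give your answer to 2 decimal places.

At P = 54.7, Y = 9980: Q = 254.571.
Holding P constant, ∂Q/∂Y = 5.19/(2√Y) = 0.025976.
η_Y = (∂Q/∂Y)·(Y/Q) = 0.025976 × (9980/254.571) = 1.02.

1.02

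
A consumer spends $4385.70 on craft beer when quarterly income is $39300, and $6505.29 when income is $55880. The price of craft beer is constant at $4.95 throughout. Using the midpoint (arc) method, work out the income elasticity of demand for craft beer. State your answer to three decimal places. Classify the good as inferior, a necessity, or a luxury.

1.117 (luxury)

With a constant price, Q₁ = 4385.70/4.95 = 886.000 and Q₂ = 6505.29/4.95 = 1314.200 (equivalently, work directly with expenditure since P cancels).
Midpoint %ΔQ = (6505.29 − 4385.70)/5445.50 = 0.38924; midpoint %ΔI = (55880 − 39300)/47590 = 0.34839.
η = 0.38924 / 0.34839 = 1.117.
η > 1 ⇒ luxury.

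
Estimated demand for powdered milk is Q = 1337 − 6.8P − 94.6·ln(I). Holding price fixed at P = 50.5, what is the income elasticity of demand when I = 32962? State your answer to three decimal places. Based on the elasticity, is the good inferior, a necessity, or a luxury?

At P = 50.5, I = 32962: Q = 9.466.
Holding P constant, ∂Q/∂I = -94.6/I = -0.00286997.
η_I = (∂Q/∂I)·(I/Q) = -0.00286997 × (32962/9.466) = -9.994.
Since η < 0, this is an inferior good.

-9.994 (inferior good)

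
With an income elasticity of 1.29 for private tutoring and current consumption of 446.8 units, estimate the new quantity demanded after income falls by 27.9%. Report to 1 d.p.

%ΔQ ≈ η × %ΔI = 1.29 × (-27.9%) = -35.991%.
New Q ≈ 446.8 × (1 − 0.35991) = 286.0.

286.0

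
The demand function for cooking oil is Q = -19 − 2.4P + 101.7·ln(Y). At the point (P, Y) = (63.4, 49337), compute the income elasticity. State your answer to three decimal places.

0.110

At P = 63.4, Y = 49337: Q = 927.854.
Holding P constant, ∂Q/∂Y = 101.7/Y = 0.00206133.
η_Y = (∂Q/∂Y)·(Y/Q) = 0.00206133 × (49337/927.854) = 0.110.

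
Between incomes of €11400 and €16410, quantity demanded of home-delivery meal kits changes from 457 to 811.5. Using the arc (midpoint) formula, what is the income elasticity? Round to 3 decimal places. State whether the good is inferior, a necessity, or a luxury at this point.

1.551 (luxury)

ΔQ = 811.5 − 457 = 354.5; midpoint Q̄ = (457 + 811.5)/2 = 634.25.
ΔI = 16410 − 11400 = 5010; midpoint Ī = (11400 + 16410)/2 = 13905.
η = (ΔQ/Q̄) ÷ (ΔI/Ī) = (354.5/634.25) ÷ (5010/13905) = 1.551.
η > 1 ⇒ luxury.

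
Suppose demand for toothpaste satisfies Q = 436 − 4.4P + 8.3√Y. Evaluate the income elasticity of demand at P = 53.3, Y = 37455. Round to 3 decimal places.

At P = 53.3, Y = 37455: Q = 1807.803.
Holding P constant, ∂Q/∂Y = 8.3/(2√Y) = 0.0214434.
η_Y = (∂Q/∂Y)·(Y/Q) = 0.0214434 × (37455/1807.803) = 0.444.

0.444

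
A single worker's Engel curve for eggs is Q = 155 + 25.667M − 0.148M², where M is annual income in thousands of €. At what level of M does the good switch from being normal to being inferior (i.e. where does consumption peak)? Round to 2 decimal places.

86.71

dQ/dM = 25.667 − 0.296M.
The good is inferior where dQ/dM < 0. Setting dQ/dM = 0 gives M = 25.667 / 0.296 = 86.71.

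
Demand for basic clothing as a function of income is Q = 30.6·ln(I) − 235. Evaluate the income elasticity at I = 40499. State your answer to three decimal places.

0.341

At I = 40499: Q = 89.636.
dQ/dI = 30.6/I = 0.000755574 at this income.
η = (dQ/dI)·(I/Q) = 0.000755574 × (40499/89.636) = 0.341.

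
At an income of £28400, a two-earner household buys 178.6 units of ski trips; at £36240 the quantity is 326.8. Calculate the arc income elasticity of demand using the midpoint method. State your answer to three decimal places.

ΔQ = 326.8 − 178.6 = 148.2; midpoint Q̄ = (178.6 + 326.8)/2 = 252.7.
ΔI = 36240 − 28400 = 7840; midpoint Ī = (28400 + 36240)/2 = 32320.
η = (ΔQ/Q̄) ÷ (ΔI/Ī) = (148.2/252.7) ÷ (7840/32320) = 2.418.

2.418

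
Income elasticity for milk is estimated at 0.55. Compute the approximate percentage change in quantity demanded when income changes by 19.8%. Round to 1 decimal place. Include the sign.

10.9%

%ΔQ ≈ η × %ΔI = 0.55 × 19.8% = 10.9%.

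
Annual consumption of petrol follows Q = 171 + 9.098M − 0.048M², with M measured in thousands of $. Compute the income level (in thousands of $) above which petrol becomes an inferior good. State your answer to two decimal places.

94.77

dQ/dM = 9.098 − 0.096M.
The good is inferior where dQ/dM < 0. Setting dQ/dM = 0 gives M = 9.098 / 0.096 = 94.77.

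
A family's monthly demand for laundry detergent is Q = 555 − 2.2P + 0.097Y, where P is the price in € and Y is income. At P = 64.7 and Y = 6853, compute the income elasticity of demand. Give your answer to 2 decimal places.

0.62

At P = 64.7, Y = 6853: Q = 1077.401.
Holding P constant, ∂Q/∂Y = 0.097.
η_Y = (∂Q/∂Y)·(Y/Q) = 0.097 × (6853/1077.401) = 0.62.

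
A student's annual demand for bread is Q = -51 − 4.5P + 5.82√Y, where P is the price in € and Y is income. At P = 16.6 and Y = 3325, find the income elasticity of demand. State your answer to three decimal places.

0.799

At P = 16.6, Y = 3325: Q = 209.898.
Holding P constant, ∂Q/∂Y = 5.82/(2√Y) = 0.0504658.
η_Y = (∂Q/∂Y)·(Y/Q) = 0.0504658 × (3325/209.898) = 0.799.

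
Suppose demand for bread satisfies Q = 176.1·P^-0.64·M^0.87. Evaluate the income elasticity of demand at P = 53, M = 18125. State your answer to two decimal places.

0.87

For a multiplicative demand Q = A·P^α·M^β, the income elasticity is β everywhere.
Here β = 0.87, so η = 0.87.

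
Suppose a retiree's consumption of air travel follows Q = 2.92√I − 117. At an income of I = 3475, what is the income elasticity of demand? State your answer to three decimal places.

1.561

At I = 3475: Q = 55.131.
dQ/dI = 2.92/(2√I) = 0.0247671 at this income.
η = (dQ/dI)·(I/Q) = 0.0247671 × (3475/55.131) = 1.561.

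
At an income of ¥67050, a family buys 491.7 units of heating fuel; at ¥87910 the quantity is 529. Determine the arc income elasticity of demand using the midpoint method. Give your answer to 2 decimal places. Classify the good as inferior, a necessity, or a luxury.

0.27 (necessity)

ΔQ = 529 − 491.7 = 37.3; midpoint Q̄ = (491.7 + 529)/2 = 510.35.
ΔI = 87910 − 67050 = 20860; midpoint Ī = (67050 + 87910)/2 = 77480.
η = (ΔQ/Q̄) ÷ (ΔI/Ī) = (37.3/510.35) ÷ (20860/77480) = 0.27.
0 < η < 1 ⇒ necessity.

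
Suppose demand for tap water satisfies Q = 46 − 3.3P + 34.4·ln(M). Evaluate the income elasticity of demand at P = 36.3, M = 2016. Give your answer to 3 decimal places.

At P = 36.3, M = 2016: Q = 187.955.
Holding P constant, ∂Q/∂M = 34.4/M = 0.0170635.
η_M = (∂Q/∂M)·(M/Q) = 0.0170635 × (2016/187.955) = 0.183.

0.183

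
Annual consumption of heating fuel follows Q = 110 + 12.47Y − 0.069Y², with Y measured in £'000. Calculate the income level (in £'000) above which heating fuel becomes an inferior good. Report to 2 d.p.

dQ/dY = 12.47 − 0.138Y.
The good is inferior where dQ/dY < 0. Setting dQ/dY = 0 gives Y = 12.47 / 0.138 = 90.36.

90.36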